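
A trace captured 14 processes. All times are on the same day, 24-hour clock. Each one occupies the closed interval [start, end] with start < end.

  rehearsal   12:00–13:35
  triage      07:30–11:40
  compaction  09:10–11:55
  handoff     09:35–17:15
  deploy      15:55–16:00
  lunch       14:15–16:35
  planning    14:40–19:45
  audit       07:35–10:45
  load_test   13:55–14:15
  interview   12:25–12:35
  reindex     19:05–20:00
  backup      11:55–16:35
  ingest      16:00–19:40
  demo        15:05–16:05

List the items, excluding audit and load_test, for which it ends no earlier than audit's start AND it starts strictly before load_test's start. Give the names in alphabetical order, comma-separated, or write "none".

backup, compaction, handoff, interview, rehearsal, triage

Conditions: its end is no earlier than audit's start (X.end >= 07:35) AND its start is strictly before load_test's start (X.start < 13:55).
backup: end 16:35 >= 07:35? ✓; start 11:55 < 13:55? ✓ → yes.
compaction: end 11:55 >= 07:35? ✓; start 09:10 < 13:55? ✓ → yes.
demo: end 16:05 >= 07:35? ✓; start 15:05 < 13:55? ✗ → no.
deploy: end 16:00 >= 07:35? ✓; start 15:55 < 13:55? ✗ → no.
handoff: end 17:15 >= 07:35? ✓; start 09:35 < 13:55? ✓ → yes.
ingest: end 19:40 >= 07:35? ✓; start 16:00 < 13:55? ✗ → no.
interview: end 12:35 >= 07:35? ✓; start 12:25 < 13:55? ✓ → yes.
lunch: end 16:35 >= 07:35? ✓; start 14:15 < 13:55? ✗ → no.
planning: end 19:45 >= 07:35? ✓; start 14:40 < 13:55? ✗ → no.
rehearsal: end 13:35 >= 07:35? ✓; start 12:00 < 13:55? ✓ → yes.
reindex: end 20:00 >= 07:35? ✓; start 19:05 < 13:55? ✗ → no.
triage: end 11:40 >= 07:35? ✓; start 07:30 < 13:55? ✓ → yes.
Result: backup, compaction, handoff, interview, rehearsal, triage.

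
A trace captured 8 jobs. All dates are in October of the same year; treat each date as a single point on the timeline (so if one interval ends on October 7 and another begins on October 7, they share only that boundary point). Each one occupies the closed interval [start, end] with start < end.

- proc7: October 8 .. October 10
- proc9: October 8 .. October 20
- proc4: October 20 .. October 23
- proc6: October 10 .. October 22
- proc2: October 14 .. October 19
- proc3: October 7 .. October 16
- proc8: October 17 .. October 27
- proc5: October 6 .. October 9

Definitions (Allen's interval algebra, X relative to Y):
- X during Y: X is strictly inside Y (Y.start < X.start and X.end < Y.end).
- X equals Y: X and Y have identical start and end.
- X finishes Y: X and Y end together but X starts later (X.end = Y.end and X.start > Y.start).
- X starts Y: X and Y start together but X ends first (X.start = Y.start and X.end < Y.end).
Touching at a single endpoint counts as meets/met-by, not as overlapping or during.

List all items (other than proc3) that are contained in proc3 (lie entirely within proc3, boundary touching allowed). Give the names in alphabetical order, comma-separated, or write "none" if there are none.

Target proc3 = [October 7, October 16].
proc2 [October 14, October 19] → overlapped-by → no.
proc4 [October 20, October 23] → after → no.
proc5 [October 6, October 9] → overlaps → no.
proc6 [October 10, October 22] → overlapped-by → no.
proc7 [October 8, October 10] → during → yes.
proc8 [October 17, October 27] → after → no.
proc9 [October 8, October 20] → overlapped-by → no.
Result: proc7.

proc7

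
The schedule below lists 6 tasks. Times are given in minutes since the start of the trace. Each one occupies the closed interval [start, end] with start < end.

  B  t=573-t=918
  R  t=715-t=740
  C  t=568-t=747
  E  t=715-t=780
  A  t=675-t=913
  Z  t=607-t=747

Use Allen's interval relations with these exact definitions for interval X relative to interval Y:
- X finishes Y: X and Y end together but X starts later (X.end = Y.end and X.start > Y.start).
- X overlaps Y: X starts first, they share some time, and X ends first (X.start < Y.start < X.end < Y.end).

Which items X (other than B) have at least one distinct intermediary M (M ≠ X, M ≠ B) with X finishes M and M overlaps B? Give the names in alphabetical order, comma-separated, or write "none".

Target B = [t=573, t=918].
Intermediaries M with M overlaps B: C.
Via C — items with X finishes C: Z.
Union: Z.

Z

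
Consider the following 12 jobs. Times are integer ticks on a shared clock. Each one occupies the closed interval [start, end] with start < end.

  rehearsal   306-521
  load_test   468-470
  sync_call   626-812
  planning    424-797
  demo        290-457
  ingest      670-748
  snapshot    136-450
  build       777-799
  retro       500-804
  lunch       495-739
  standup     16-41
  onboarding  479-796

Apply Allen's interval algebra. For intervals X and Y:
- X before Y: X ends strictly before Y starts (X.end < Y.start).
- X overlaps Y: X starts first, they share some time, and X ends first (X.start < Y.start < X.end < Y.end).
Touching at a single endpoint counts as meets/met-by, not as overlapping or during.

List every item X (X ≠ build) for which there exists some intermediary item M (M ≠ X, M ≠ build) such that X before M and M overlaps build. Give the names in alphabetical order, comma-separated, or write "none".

demo, load_test, snapshot, standup

Target build = [777, 799].
Intermediaries M with M overlaps build: onboarding, planning.
Via onboarding — items with X before onboarding: demo, load_test, snapshot, standup.
Via planning — items with X before planning: standup.
Union: demo, load_test, snapshot, standup.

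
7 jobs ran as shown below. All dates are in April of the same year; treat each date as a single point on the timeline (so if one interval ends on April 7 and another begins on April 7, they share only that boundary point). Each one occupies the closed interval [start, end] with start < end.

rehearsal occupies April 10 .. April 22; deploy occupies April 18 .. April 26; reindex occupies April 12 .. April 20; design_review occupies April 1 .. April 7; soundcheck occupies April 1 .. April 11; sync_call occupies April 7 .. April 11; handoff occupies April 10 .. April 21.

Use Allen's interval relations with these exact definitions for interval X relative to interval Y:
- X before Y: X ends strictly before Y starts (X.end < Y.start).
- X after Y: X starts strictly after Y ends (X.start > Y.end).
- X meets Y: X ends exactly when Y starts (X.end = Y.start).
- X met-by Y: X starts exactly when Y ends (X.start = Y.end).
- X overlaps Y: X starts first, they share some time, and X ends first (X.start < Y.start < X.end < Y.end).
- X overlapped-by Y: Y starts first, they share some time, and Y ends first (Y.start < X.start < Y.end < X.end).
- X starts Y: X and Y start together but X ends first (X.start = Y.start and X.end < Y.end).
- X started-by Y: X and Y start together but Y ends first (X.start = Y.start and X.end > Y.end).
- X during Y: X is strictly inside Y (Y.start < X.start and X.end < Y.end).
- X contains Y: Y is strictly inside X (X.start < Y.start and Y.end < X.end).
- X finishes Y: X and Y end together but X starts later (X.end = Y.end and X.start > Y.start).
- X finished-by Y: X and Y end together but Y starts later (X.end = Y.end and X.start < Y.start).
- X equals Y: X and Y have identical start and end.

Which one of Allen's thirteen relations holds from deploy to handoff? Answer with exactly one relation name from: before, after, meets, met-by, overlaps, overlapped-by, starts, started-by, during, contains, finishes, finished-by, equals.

overlapped-by

deploy = [April 18, April 26]; handoff = [April 10, April 21].
Compare endpoints: deploy.start > handoff.start, deploy.start < handoff.end, deploy.end > handoff.start, deploy.end > handoff.end.
That pattern is 'overlapped-by'.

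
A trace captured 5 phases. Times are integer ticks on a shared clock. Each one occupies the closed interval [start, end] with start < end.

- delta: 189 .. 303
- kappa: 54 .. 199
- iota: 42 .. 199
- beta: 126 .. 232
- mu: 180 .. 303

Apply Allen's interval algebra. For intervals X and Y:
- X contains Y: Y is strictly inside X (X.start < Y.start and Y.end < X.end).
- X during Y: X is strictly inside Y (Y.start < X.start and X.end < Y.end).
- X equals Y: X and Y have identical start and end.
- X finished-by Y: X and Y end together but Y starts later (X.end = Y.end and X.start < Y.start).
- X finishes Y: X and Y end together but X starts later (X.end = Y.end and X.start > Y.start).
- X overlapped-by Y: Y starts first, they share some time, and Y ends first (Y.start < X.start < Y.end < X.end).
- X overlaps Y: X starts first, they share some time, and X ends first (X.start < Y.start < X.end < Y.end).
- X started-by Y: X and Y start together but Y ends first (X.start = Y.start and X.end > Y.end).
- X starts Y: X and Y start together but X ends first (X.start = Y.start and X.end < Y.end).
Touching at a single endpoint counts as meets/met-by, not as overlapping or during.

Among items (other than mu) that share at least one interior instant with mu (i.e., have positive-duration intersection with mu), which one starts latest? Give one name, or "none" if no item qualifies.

Target mu = [180, 303].
beta [126, 232] → overlaps → candidate.
delta [189, 303] → finishes → candidate.
iota [42, 199] → overlaps → candidate.
kappa [54, 199] → overlaps → candidate.
Among candidates, latest start is 189 → delta.

delta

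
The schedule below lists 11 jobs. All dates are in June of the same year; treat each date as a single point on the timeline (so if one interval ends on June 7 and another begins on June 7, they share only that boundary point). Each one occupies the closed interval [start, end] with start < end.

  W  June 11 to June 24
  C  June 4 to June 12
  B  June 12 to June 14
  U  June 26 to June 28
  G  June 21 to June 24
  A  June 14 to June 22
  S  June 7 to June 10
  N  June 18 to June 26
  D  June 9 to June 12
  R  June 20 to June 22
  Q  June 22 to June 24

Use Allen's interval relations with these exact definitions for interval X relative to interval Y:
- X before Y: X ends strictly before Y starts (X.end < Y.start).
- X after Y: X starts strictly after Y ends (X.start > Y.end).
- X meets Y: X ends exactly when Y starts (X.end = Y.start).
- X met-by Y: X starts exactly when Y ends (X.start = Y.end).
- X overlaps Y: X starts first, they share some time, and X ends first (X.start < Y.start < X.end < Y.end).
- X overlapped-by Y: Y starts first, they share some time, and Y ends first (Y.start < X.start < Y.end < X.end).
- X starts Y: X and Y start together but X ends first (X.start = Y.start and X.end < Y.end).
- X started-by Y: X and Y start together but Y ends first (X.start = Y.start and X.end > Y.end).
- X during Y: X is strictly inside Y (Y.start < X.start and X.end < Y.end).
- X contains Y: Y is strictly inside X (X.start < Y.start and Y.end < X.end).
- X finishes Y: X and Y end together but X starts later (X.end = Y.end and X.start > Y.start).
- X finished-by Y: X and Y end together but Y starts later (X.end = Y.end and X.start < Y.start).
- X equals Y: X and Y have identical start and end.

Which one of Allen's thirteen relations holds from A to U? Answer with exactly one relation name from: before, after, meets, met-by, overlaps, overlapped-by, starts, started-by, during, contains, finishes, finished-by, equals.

before

A = [June 14, June 22]; U = [June 26, June 28].
Compare endpoints: A.start < U.start, A.start < U.end, A.end < U.start, A.end < U.end.
That pattern is 'before'.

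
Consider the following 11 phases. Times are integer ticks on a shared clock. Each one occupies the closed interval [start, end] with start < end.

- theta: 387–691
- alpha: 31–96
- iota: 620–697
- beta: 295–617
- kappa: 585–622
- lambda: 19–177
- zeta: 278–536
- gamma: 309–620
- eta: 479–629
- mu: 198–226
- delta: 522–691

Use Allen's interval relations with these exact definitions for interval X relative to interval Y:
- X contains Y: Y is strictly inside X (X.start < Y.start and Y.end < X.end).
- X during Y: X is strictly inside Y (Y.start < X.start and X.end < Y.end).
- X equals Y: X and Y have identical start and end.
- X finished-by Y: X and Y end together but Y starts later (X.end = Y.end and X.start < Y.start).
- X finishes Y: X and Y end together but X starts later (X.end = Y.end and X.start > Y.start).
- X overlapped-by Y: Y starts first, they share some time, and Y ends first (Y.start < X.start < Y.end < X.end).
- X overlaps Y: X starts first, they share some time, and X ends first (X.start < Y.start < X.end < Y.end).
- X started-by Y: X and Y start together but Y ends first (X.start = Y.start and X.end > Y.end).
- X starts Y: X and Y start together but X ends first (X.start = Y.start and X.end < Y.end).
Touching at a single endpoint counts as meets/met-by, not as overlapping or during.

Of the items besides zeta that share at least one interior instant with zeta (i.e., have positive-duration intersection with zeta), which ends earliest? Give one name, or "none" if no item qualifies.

Target zeta = [278, 536].
alpha [31, 96] → before → excluded.
beta [295, 617] → overlapped-by → candidate.
delta [522, 691] → overlapped-by → candidate.
eta [479, 629] → overlapped-by → candidate.
gamma [309, 620] → overlapped-by → candidate.
iota [620, 697] → after → excluded.
kappa [585, 622] → after → excluded.
lambda [19, 177] → before → excluded.
mu [198, 226] → before → excluded.
theta [387, 691] → overlapped-by → candidate.
Among candidates, earliest end is 617 → beta.

beta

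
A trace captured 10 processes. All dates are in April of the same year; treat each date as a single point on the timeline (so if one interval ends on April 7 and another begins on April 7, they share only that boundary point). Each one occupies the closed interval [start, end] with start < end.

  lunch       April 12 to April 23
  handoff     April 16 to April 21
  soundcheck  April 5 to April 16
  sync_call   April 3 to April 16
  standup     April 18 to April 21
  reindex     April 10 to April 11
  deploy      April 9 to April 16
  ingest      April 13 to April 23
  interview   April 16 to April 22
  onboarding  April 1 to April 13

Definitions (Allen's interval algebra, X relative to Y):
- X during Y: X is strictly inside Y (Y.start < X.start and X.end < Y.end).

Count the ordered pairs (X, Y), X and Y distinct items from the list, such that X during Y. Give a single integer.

Checking all 90 ordered pairs for relation 'during'; matching pairs in alphabetical order:
(handoff, ingest): handoff during ingest ✓
(handoff, lunch): handoff during lunch ✓
(interview, ingest): interview during ingest ✓
(interview, lunch): interview during lunch ✓
(reindex, deploy): reindex during deploy ✓
(reindex, onboarding): reindex during onboarding ✓
(reindex, soundcheck): reindex during soundcheck ✓
(reindex, sync_call): reindex during sync_call ✓
(standup, ingest): standup during ingest ✓
(standup, interview): standup during interview ✓
(standup, lunch): standup during lunch ✓
Count: 11.

11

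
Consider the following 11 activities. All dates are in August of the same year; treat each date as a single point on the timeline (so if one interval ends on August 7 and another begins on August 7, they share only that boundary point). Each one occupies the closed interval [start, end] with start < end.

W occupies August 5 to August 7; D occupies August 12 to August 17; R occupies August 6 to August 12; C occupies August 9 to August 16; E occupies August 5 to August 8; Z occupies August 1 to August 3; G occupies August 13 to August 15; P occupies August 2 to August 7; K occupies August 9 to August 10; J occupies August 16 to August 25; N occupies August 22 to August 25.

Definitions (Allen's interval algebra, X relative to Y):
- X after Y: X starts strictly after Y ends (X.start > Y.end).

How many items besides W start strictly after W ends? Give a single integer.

6

Target W = [August 5, August 7].
C [August 9, August 16] → after → counts.
D [August 12, August 17] → after → counts.
E [August 5, August 8] → started-by → no.
G [August 13, August 15] → after → counts.
J [August 16, August 25] → after → counts.
K [August 9, August 10] → after → counts.
N [August 22, August 25] → after → counts.
P [August 2, August 7] → finished-by → no.
R [August 6, August 12] → overlapped-by → no.
Z [August 1, August 3] → before → no.
Total: 6.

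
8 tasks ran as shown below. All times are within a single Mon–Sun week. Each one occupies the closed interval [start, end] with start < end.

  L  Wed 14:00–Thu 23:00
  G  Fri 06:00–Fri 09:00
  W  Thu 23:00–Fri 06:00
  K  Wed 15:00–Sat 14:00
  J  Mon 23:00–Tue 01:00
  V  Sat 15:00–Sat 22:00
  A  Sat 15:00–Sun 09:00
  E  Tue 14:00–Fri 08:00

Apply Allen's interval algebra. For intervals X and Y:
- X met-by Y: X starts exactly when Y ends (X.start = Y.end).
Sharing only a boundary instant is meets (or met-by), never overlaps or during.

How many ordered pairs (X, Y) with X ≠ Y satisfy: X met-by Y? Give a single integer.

2

Checking all 56 ordered pairs for relation 'met-by'; matching pairs in alphabetical order:
(G, W): G met-by W ✓
(W, L): W met-by L ✓
Count: 2.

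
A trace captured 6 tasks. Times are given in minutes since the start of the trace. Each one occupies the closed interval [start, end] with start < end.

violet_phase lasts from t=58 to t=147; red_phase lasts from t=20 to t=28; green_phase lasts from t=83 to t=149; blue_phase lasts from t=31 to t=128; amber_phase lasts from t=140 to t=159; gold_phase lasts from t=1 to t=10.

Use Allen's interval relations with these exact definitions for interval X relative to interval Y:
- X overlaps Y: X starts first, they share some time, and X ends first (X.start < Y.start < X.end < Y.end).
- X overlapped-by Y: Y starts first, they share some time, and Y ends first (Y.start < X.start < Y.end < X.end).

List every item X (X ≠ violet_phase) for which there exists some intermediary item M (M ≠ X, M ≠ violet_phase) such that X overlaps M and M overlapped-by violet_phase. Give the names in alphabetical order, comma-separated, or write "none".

Target violet_phase = [t=58, t=147].
Intermediaries M with M overlapped-by violet_phase: amber_phase, green_phase.
Via amber_phase — items with X overlaps amber_phase: green_phase.
Via green_phase — items with X overlaps green_phase: blue_phase.
Union: blue_phase, green_phase.

blue_phase, green_phase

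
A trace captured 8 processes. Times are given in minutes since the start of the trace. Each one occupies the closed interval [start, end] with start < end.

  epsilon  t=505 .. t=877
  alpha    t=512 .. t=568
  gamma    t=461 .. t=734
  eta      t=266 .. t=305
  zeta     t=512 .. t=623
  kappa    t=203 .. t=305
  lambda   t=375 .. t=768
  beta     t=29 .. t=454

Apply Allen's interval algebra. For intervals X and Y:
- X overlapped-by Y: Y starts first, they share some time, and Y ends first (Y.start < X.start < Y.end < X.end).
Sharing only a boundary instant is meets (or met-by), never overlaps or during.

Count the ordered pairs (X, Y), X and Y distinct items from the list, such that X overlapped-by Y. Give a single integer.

3

Checking all 56 ordered pairs for relation 'overlapped-by'; matching pairs in alphabetical order:
(epsilon, gamma): epsilon overlapped-by gamma ✓
(epsilon, lambda): epsilon overlapped-by lambda ✓
(lambda, beta): lambda overlapped-by beta ✓
Count: 3.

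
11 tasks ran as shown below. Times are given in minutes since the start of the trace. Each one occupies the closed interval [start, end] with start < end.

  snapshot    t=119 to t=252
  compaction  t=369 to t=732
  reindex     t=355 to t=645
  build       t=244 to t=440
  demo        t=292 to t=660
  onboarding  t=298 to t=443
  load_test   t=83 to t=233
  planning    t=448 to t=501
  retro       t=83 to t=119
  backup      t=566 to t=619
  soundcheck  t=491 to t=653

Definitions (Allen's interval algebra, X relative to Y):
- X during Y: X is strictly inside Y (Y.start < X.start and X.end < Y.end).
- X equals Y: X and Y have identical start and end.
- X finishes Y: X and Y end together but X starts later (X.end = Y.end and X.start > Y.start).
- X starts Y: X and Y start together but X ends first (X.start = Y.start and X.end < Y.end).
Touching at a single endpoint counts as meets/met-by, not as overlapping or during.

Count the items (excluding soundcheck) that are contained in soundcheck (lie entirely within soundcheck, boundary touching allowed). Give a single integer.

Target soundcheck = [t=491, t=653].
backup [t=566, t=619] → during → counts.
build [t=244, t=440] → before → no.
compaction [t=369, t=732] → contains → no.
demo [t=292, t=660] → contains → no.
load_test [t=83, t=233] → before → no.
onboarding [t=298, t=443] → before → no.
planning [t=448, t=501] → overlaps → no.
reindex [t=355, t=645] → overlaps → no.
retro [t=83, t=119] → before → no.
snapshot [t=119, t=252] → before → no.
Total: 1.

1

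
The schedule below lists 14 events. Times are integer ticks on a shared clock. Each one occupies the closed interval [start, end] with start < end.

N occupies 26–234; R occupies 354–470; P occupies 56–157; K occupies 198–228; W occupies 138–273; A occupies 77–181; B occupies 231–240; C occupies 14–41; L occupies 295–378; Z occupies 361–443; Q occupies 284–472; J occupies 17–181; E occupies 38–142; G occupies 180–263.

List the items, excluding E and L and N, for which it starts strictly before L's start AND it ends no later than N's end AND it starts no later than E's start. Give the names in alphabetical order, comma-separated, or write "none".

C, J

Conditions: its start is strictly before L's start (X.start < 295) AND its end is no later than N's end (X.end <= 234) AND its start is no later than E's start (X.start <= 38).
A: start 77 < 295? ✓; end 181 <= 234? ✓; start 77 <= 38? ✗ → no.
B: start 231 < 295? ✓; end 240 <= 234? ✗; start 231 <= 38? ✗ → no.
C: start 14 < 295? ✓; end 41 <= 234? ✓; start 14 <= 38? ✓ → yes.
G: start 180 < 295? ✓; end 263 <= 234? ✗; start 180 <= 38? ✗ → no.
J: start 17 < 295? ✓; end 181 <= 234? ✓; start 17 <= 38? ✓ → yes.
K: start 198 < 295? ✓; end 228 <= 234? ✓; start 198 <= 38? ✗ → no.
P: start 56 < 295? ✓; end 157 <= 234? ✓; start 56 <= 38? ✗ → no.
Q: start 284 < 295? ✓; end 472 <= 234? ✗; start 284 <= 38? ✗ → no.
R: start 354 < 295? ✗; end 470 <= 234? ✗; start 354 <= 38? ✗ → no.
W: start 138 < 295? ✓; end 273 <= 234? ✗; start 138 <= 38? ✗ → no.
Z: start 361 < 295? ✗; end 443 <= 234? ✗; start 361 <= 38? ✗ → no.
Result: C, J.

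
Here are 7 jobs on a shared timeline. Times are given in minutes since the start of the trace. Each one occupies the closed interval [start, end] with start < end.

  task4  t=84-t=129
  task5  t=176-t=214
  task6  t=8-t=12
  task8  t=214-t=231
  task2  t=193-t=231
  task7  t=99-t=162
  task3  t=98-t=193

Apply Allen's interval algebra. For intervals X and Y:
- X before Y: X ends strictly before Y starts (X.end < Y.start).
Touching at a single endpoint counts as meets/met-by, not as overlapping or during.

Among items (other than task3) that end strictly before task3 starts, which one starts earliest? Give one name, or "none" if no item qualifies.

Target task3 = [t=98, t=193].
task2 [t=193, t=231] → met-by → excluded.
task4 [t=84, t=129] → overlaps → excluded.
task5 [t=176, t=214] → overlapped-by → excluded.
task6 [t=8, t=12] → before → candidate.
task7 [t=99, t=162] → during → excluded.
task8 [t=214, t=231] → after → excluded.
Among candidates, earliest start is t=8 → task6.

task6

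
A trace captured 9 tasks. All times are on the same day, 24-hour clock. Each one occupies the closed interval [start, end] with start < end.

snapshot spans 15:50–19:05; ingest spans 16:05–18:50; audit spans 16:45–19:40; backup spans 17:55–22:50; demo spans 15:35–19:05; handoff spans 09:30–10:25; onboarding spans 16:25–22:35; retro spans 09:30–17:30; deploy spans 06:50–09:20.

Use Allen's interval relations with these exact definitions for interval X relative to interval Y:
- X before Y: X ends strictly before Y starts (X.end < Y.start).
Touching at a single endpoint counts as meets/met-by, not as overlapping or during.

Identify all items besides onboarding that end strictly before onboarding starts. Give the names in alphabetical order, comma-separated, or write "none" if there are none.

deploy, handoff

Target onboarding = [16:25, 22:35].
audit [16:45, 19:40] → during → no.
backup [17:55, 22:50] → overlapped-by → no.
demo [15:35, 19:05] → overlaps → no.
deploy [06:50, 09:20] → before → yes.
handoff [09:30, 10:25] → before → yes.
ingest [16:05, 18:50] → overlaps → no.
retro [09:30, 17:30] → overlaps → no.
snapshot [15:50, 19:05] → overlaps → no.
Result: deploy, handoff.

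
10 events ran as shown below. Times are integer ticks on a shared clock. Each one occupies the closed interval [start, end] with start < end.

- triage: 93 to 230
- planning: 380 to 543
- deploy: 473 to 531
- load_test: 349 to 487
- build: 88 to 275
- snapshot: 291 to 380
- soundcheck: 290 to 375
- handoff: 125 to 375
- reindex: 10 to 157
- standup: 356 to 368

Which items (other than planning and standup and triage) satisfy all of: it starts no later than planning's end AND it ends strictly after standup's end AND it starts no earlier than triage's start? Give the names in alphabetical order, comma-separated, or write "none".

deploy, handoff, load_test, snapshot, soundcheck

Conditions: its start is no later than planning's end (X.start <= 543) AND its end is strictly after standup's end (X.end > 368) AND its start is no earlier than triage's start (X.start >= 93).
build: start 88 <= 543? ✓; end 275 > 368? ✗; start 88 >= 93? ✗ → no.
deploy: start 473 <= 543? ✓; end 531 > 368? ✓; start 473 >= 93? ✓ → yes.
handoff: start 125 <= 543? ✓; end 375 > 368? ✓; start 125 >= 93? ✓ → yes.
load_test: start 349 <= 543? ✓; end 487 > 368? ✓; start 349 >= 93? ✓ → yes.
reindex: start 10 <= 543? ✓; end 157 > 368? ✗; start 10 >= 93? ✗ → no.
snapshot: start 291 <= 543? ✓; end 380 > 368? ✓; start 291 >= 93? ✓ → yes.
soundcheck: start 290 <= 543? ✓; end 375 > 368? ✓; start 290 >= 93? ✓ → yes.
Result: deploy, handoff, load_test, snapshot, soundcheck.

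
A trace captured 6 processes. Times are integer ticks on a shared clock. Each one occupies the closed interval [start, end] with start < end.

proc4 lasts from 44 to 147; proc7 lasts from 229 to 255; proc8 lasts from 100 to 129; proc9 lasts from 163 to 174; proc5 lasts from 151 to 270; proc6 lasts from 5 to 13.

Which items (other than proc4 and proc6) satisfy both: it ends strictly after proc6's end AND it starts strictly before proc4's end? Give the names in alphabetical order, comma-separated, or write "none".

Conditions: its end is strictly after proc6's end (X.end > 13) AND its start is strictly before proc4's end (X.start < 147).
proc5: end 270 > 13? ✓; start 151 < 147? ✗ → no.
proc7: end 255 > 13? ✓; start 229 < 147? ✗ → no.
proc8: end 129 > 13? ✓; start 100 < 147? ✓ → yes.
proc9: end 174 > 13? ✓; start 163 < 147? ✗ → no.
Result: proc8.

proc8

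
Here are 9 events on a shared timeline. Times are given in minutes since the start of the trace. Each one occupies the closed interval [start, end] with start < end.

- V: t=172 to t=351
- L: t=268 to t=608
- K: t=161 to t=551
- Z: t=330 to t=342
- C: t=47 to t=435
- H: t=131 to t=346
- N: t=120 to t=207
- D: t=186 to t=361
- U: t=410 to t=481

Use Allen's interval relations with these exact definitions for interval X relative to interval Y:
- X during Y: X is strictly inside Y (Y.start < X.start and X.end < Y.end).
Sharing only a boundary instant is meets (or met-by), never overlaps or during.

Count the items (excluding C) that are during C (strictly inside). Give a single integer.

5

Target C = [t=47, t=435].
D [t=186, t=361] → during → counts.
H [t=131, t=346] → during → counts.
K [t=161, t=551] → overlapped-by → no.
L [t=268, t=608] → overlapped-by → no.
N [t=120, t=207] → during → counts.
U [t=410, t=481] → overlapped-by → no.
V [t=172, t=351] → during → counts.
Z [t=330, t=342] → during → counts.
Total: 5.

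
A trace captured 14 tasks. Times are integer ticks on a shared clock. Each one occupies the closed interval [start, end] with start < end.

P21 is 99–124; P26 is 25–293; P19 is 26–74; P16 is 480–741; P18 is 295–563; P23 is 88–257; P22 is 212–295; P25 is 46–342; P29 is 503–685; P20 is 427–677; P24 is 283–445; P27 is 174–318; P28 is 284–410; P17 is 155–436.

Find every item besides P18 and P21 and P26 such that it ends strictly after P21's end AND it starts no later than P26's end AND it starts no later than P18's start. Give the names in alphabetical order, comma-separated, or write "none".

Conditions: its end is strictly after P21's end (X.end > 124) AND its start is no later than P26's end (X.start <= 293) AND its start is no later than P18's start (X.start <= 295).
P16: end 741 > 124? ✓; start 480 <= 293? ✗; start 480 <= 295? ✗ → no.
P17: end 436 > 124? ✓; start 155 <= 293? ✓; start 155 <= 295? ✓ → yes.
P19: end 74 > 124? ✗; start 26 <= 293? ✓; start 26 <= 295? ✓ → no.
P20: end 677 > 124? ✓; start 427 <= 293? ✗; start 427 <= 295? ✗ → no.
P22: end 295 > 124? ✓; start 212 <= 293? ✓; start 212 <= 295? ✓ → yes.
P23: end 257 > 124? ✓; start 88 <= 293? ✓; start 88 <= 295? ✓ → yes.
P24: end 445 > 124? ✓; start 283 <= 293? ✓; start 283 <= 295? ✓ → yes.
P25: end 342 > 124? ✓; start 46 <= 293? ✓; start 46 <= 295? ✓ → yes.
P27: end 318 > 124? ✓; start 174 <= 293? ✓; start 174 <= 295? ✓ → yes.
P28: end 410 > 124? ✓; start 284 <= 293? ✓; start 284 <= 295? ✓ → yes.
P29: end 685 > 124? ✓; start 503 <= 293? ✗; start 503 <= 295? ✗ → no.
Result: P17, P22, P23, P24, P25, P27, P28.

P17, P22, P23, P24, P25, P27, P28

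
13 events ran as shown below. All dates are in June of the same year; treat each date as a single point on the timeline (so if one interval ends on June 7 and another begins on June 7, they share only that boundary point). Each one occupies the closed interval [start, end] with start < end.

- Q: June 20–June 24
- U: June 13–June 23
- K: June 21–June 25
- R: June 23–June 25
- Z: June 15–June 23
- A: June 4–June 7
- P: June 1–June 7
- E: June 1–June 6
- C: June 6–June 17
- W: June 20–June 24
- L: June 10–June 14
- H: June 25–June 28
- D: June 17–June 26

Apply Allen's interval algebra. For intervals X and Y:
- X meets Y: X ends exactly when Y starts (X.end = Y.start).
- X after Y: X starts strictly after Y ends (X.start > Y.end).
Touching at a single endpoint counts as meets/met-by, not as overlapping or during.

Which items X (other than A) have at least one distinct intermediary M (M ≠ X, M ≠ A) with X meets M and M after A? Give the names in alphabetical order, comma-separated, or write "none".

C, K, R, U, Z

Target A = [June 4, June 7].
Intermediaries M with M after A: D, H, K, L, Q, R, U, W, Z.
Via D — items with X meets D: C.
Via H — items with X meets H: K, R.
Via K — items with X meets K: none.
Via L — items with X meets L: none.
Via Q — items with X meets Q: none.
Via R — items with X meets R: U, Z.
Via U — items with X meets U: none.
Via W — items with X meets W: none.
Via Z — items with X meets Z: none.
Union: C, K, R, U, Z.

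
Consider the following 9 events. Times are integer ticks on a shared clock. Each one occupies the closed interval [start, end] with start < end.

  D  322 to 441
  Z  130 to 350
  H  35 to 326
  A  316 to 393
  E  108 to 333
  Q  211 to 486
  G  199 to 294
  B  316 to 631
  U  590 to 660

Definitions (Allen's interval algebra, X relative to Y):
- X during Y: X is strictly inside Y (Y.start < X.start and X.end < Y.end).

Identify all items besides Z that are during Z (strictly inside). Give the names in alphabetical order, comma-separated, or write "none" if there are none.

G

Target Z = [130, 350].
A [316, 393] → overlapped-by → no.
B [316, 631] → overlapped-by → no.
D [322, 441] → overlapped-by → no.
E [108, 333] → overlaps → no.
G [199, 294] → during → yes.
H [35, 326] → overlaps → no.
Q [211, 486] → overlapped-by → no.
U [590, 660] → after → no.
Result: G.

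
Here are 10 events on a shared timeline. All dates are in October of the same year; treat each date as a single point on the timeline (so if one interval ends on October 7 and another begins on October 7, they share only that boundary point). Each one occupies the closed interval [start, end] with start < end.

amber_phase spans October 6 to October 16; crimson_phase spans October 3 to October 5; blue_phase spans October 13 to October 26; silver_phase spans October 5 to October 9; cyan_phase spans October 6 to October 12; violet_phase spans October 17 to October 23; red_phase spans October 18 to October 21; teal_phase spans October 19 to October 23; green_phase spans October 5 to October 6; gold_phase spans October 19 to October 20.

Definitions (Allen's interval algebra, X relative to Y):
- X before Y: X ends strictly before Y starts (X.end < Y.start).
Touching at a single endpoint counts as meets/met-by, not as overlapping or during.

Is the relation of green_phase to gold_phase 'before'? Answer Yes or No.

Yes

green_phase = [October 5, October 6], gold_phase = [October 19, October 20].
Actual relation of green_phase to gold_phase: before.
Asked whether 'before' holds → Yes.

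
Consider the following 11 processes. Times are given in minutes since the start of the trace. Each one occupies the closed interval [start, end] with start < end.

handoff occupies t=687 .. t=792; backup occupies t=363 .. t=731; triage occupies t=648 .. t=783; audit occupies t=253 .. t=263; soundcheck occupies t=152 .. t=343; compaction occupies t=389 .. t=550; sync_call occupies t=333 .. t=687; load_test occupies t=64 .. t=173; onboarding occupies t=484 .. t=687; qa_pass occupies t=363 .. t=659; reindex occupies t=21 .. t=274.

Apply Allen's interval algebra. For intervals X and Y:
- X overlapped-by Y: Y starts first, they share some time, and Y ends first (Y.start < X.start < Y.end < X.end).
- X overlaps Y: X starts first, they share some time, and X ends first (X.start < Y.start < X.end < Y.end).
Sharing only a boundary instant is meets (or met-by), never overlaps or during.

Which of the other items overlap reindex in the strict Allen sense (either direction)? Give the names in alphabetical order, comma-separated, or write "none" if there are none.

soundcheck

Target reindex = [t=21, t=274].
audit [t=253, t=263] → during → no.
backup [t=363, t=731] → after → no.
compaction [t=389, t=550] → after → no.
handoff [t=687, t=792] → after → no.
load_test [t=64, t=173] → during → no.
onboarding [t=484, t=687] → after → no.
qa_pass [t=363, t=659] → after → no.
soundcheck [t=152, t=343] → overlapped-by → yes.
sync_call [t=333, t=687] → after → no.
triage [t=648, t=783] → after → no.
Result: soundcheck.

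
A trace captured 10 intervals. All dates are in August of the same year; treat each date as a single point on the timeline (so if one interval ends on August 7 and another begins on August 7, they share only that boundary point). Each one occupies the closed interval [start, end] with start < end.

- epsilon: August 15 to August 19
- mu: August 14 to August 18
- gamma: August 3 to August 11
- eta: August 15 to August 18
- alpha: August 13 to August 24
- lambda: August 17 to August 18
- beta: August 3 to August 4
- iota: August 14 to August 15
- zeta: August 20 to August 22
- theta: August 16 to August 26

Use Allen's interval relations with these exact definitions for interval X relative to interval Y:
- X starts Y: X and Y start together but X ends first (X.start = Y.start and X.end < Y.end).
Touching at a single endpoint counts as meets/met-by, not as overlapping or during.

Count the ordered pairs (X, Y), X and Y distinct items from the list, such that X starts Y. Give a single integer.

3

Checking all 90 ordered pairs for relation 'starts'; matching pairs in alphabetical order:
(beta, gamma): beta starts gamma ✓
(eta, epsilon): eta starts epsilon ✓
(iota, mu): iota starts mu ✓
Count: 3.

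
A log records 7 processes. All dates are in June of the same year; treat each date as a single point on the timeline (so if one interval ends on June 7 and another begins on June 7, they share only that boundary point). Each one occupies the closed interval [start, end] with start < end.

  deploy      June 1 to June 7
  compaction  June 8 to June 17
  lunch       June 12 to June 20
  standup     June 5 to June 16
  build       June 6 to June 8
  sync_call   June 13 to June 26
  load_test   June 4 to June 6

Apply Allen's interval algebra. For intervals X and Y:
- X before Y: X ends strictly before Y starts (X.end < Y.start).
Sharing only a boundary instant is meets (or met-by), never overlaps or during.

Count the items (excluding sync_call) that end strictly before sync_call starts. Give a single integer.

3

Target sync_call = [June 13, June 26].
build [June 6, June 8] → before → counts.
compaction [June 8, June 17] → overlaps → no.
deploy [June 1, June 7] → before → counts.
load_test [June 4, June 6] → before → counts.
lunch [June 12, June 20] → overlaps → no.
standup [June 5, June 16] → overlaps → no.
Total: 3.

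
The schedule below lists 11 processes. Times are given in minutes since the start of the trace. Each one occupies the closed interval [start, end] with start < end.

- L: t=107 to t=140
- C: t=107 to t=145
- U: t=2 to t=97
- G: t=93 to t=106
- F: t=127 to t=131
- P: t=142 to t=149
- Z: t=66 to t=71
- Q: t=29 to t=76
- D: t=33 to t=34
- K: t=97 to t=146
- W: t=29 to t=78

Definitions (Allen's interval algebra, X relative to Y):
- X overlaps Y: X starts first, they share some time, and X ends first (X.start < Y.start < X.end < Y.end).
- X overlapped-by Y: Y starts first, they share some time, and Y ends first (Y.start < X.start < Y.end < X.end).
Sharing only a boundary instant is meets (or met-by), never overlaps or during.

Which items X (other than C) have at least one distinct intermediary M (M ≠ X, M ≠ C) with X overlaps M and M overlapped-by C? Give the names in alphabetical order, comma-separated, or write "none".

K

Target C = [t=107, t=145].
Intermediaries M with M overlapped-by C: P.
Via P — items with X overlaps P: K.
Union: K.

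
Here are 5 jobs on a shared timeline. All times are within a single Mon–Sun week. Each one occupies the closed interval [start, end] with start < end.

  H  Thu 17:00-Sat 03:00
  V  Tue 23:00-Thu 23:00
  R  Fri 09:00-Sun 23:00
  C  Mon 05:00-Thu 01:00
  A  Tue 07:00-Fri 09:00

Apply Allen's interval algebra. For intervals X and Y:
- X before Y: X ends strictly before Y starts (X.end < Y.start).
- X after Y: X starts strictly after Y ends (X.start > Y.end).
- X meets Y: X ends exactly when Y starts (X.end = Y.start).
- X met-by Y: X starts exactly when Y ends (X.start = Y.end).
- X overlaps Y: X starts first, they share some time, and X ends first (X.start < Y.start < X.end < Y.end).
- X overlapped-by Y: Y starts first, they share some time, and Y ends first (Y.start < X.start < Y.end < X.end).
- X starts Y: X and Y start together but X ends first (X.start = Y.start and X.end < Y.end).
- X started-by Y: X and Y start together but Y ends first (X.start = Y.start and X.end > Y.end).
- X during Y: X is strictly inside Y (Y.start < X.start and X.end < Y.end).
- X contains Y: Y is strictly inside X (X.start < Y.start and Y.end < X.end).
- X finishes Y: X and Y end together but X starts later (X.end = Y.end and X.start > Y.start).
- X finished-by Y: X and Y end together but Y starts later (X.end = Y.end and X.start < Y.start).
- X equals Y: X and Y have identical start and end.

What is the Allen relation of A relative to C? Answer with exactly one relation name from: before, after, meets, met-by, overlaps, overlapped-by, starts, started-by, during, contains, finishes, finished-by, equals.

overlapped-by

A = [Tue 07:00, Fri 09:00]; C = [Mon 05:00, Thu 01:00].
Compare endpoints: A.start > C.start, A.start < C.end, A.end > C.start, A.end > C.end.
That pattern is 'overlapped-by'.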